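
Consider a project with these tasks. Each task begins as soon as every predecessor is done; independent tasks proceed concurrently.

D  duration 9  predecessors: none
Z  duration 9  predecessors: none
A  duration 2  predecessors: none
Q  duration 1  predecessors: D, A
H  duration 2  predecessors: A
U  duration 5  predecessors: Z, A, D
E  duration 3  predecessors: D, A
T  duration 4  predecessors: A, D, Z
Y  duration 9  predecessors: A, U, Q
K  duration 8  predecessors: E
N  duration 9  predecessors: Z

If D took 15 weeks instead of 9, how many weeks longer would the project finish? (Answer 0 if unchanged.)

Critical path before the change: D→U→Y = 9+5+9 = 23 giving 23 weeks.
D is on the critical path; changing it to 15 makes that path 29 weeks.
That remains the longest chain; total 29 weeks.
Change in finish: 29 − 23 = +6 weeks.

6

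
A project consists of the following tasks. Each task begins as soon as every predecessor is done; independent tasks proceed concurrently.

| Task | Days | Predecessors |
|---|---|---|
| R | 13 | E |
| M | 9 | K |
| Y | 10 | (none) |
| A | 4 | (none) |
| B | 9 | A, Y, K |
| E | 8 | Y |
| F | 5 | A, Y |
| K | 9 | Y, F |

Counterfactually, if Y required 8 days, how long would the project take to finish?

31

As given, the longest chain is Y→F→K→B = 10+5+9+9 = 33, so the finish is 33 days.
Since Y is critical, the -2 change carries straight to that chain (now 31 days).
That remains the longest chain; total 31 days.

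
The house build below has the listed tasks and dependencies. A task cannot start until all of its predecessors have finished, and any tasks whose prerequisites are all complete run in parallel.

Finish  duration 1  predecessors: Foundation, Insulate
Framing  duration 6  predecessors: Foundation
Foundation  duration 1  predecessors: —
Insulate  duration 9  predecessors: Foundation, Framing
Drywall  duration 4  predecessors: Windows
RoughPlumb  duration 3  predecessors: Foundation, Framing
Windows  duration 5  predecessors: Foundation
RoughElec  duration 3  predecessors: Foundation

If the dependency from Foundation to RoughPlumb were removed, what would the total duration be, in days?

With the dependency in place, Foundation→Framing→Insulate→Finish = 1+6+9+1 = 17 sets the finish at 17 days.
Dropping Foundation→RoughPlumb doesn't change RoughPlumb's earliest start (7); another predecessor still binds.
New critical path: Foundation→Framing→Insulate→Finish = 1+6+9+1 = 17 ⇒ 17 days.

17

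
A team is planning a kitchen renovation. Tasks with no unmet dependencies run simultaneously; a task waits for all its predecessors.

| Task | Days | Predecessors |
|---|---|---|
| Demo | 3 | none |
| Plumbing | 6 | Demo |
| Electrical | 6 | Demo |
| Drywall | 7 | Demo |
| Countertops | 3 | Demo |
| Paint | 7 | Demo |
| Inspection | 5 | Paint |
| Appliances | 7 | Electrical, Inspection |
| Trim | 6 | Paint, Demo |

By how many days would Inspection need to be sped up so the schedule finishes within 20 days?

Current finish: 22 days; target: 20.
Inspection is on every critical path, so each day cut from Inspection cuts the finish by one (this holds down to a finish of 18).
Need 22 − 20 = 2 days off Inspection → Inspection becomes 3 days, finish becomes 20.

2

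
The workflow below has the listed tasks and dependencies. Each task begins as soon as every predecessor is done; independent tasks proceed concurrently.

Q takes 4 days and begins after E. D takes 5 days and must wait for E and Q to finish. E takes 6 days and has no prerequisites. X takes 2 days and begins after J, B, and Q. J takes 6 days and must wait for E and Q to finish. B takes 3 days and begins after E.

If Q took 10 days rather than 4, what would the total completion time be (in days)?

Actual critical path: E→Q→J→X = 6+4+6+2 = 18 ⇒ 18 days.
Q is on the critical path; changing it to 10 makes that path 24 days.
The critical path is still E→Q→J→X; finish is now 24 days.

24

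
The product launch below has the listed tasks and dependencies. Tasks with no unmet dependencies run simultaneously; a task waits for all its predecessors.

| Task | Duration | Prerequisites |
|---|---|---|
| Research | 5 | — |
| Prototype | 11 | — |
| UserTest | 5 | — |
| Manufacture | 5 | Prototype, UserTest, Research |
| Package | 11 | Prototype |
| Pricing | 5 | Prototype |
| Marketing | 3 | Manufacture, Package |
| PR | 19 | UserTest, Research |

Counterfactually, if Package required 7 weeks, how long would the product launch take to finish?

The binding path is Prototype→Package→Marketing = 11+11+3 = 25; finish at 25 weeks.
Since Package is critical, the -4 change carries straight to that chain (now 21 weeks).
Now Research→PR = 5+19 = 24 is longest, so the finish becomes 24 weeks.

24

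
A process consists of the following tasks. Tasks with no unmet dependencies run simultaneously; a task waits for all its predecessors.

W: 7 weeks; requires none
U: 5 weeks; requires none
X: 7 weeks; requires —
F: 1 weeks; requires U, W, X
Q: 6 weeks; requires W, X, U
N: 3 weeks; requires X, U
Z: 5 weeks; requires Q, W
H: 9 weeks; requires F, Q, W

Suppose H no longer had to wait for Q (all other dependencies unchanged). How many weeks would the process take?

18

Before: longest chain W→Q→H = 7+6+9 = 22, finish 22.
Without Q→H, H's earliest start moves from 13 to 8.
The longest chain is now W→Q→Z = 7+6+5 = 18, so the process takes 18 weeks.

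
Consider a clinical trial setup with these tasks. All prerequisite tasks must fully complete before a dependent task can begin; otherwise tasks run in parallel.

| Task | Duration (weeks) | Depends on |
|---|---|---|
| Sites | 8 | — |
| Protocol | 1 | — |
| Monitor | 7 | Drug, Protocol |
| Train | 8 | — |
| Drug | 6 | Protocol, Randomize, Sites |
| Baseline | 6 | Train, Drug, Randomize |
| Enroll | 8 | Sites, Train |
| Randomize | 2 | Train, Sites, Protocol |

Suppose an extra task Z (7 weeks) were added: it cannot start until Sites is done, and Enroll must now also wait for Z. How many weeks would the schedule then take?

Originally the schedule takes 23 weeks.
With Z inserted, Enroll now waits for max(Sites, Train, Z).
New critical path: Sites→Z→Enroll = 8+7+8 = 23 ⇒ 23 weeks.

23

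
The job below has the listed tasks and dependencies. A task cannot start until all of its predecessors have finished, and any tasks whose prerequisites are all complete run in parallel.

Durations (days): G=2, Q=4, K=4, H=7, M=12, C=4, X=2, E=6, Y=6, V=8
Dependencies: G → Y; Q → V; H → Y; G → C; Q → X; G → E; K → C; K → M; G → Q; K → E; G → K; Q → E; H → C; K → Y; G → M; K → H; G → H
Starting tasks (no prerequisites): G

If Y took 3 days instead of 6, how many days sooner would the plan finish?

Critical path before the change: G→K→H→Y = 2+4+7+6 = 19 giving 19 days.
Y is on the critical path; changing it to 3 makes that path 16 days.
New critical path: G→K→M = 2+4+12 = 18 ⇒ 18 days.
Change in finish: 18 − 19 = -1 days.

1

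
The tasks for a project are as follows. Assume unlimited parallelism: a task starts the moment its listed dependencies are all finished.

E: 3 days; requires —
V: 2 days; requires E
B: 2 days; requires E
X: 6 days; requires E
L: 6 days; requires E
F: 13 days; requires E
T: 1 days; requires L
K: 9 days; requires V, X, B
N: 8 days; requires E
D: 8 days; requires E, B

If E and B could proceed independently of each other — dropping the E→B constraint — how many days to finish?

18

Before: longest chain E→X→K = 3+6+9 = 18, finish 18.
Without E→B, B's earliest start moves from 3 to 0.
After: E→X→K = 3+6+9 = 18 → 18 days.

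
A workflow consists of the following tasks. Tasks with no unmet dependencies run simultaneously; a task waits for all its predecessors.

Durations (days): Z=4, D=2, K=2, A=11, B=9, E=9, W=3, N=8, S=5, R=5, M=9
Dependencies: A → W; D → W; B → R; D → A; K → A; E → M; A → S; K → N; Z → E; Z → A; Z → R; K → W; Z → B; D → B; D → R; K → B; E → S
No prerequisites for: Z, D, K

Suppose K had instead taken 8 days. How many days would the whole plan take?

Baseline: Z→E→M = 4+9+9 = 22 → 22 days.
K is off the critical path — its longest chain is 18 days, giving 4 of slack.
The binding chain switches to K→A→S = 8+11+5 = 24; finish 24 days.

24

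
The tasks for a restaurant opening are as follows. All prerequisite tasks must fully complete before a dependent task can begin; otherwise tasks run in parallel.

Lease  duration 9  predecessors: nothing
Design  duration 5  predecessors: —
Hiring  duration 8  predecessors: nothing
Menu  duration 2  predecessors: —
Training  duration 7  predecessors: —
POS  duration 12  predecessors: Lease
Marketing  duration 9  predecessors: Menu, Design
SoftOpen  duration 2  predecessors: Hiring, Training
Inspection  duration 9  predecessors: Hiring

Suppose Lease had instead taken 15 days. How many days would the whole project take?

27

Baseline: Lease→POS = 9+12 = 21 → 21 days.
Lease lies on that path, so at 15 days the path becomes 27 days.
No other chain overtakes it, so the finish is 27 days.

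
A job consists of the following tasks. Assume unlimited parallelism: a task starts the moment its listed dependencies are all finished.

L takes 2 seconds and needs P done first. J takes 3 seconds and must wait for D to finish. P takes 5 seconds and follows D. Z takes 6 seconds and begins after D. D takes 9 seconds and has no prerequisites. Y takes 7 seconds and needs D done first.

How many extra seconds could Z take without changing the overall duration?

1

D→P→L = 9+5+2 = 16 sets the makespan at 16 seconds.
Longest path through Z: 15 seconds (earliest finish 15, latest finish 16).
Float = 16 − 15 = 1.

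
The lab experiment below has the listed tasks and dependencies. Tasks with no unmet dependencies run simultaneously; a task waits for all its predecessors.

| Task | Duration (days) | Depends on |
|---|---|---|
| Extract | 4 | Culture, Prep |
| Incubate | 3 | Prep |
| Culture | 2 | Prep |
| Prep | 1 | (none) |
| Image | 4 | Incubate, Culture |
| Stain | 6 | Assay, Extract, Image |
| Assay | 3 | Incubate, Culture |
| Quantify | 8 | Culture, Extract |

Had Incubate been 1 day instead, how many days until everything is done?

15

Baseline: Prep→Culture→Extract→Quantify = 1+2+4+8 = 15 → 15 days.
Incubate has 1 day of float (longest path through it is 14).
The critical path is still Prep→Culture→Extract→Quantify; finish is now 15 days.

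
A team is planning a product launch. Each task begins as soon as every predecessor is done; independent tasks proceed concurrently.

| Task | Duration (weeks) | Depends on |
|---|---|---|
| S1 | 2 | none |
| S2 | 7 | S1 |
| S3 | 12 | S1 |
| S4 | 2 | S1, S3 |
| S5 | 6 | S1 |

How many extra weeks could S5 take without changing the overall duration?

Critical path: S1→S3→S4 = 2+12+2 = 16, so the finish is 16 weeks.
Longest path through S5: 8 weeks (earliest finish 8, latest finish 16).
Slack of S5 = 10 − 2 = 8 weeks.

8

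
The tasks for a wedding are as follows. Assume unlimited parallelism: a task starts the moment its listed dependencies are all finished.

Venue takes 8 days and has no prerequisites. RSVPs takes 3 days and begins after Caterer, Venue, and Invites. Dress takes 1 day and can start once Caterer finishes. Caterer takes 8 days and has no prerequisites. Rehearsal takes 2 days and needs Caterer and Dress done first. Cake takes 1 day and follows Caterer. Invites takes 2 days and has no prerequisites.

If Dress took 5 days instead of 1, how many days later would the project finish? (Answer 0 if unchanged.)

4

Baseline: Caterer→Dress→Rehearsal = 8+1+2 = 11 → 11 days.
Since Dress is critical, the +4 change carries straight to that chain (now 15 days).
That remains the longest chain; total 15 days.
Change in finish: 15 − 11 = +4 days.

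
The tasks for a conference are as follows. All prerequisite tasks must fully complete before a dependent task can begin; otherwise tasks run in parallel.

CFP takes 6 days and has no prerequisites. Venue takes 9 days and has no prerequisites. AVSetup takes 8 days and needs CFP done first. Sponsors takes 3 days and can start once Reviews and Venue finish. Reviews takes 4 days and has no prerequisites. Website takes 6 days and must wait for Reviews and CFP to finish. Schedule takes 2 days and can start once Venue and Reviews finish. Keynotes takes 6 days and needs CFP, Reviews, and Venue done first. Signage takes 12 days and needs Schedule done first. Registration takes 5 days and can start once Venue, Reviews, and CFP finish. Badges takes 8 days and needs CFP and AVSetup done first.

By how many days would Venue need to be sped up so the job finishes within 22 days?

Current finish: 23 days; target: 22.
Venue is on every critical path, so each day cut from Venue cuts the finish by one (this holds down to a finish of 22).
Need 23 − 22 = 1 day off Venue → Venue becomes 8 days, finish becomes 22.

1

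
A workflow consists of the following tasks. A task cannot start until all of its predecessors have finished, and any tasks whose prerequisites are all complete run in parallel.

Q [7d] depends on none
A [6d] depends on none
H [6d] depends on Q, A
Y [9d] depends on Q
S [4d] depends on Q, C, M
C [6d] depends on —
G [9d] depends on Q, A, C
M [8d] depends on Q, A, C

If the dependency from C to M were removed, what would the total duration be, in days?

With the dependency in place, Q→M→S = 7+8+4 = 19 sets the finish at 19 days.
Dropping C→M doesn't change M's earliest start (7); another predecessor still binds.
The longest chain is now Q→M→S = 7+8+4 = 19, so the plan takes 19 days.

19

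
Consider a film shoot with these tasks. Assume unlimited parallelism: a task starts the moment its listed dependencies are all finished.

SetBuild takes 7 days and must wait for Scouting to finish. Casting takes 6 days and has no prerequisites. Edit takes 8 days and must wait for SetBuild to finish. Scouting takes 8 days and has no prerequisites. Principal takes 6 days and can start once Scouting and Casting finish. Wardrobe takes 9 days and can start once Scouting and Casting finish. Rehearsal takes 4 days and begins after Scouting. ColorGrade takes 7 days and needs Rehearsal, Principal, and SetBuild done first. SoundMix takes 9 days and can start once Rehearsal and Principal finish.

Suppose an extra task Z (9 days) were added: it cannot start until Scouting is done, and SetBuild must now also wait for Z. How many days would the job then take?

Originally the job takes 23 days.
With Z inserted, SetBuild now waits for max(Scouting, Z).
New critical path: Scouting→Z→SetBuild→Edit = 8+9+7+8 = 32 ⇒ 32 days.

32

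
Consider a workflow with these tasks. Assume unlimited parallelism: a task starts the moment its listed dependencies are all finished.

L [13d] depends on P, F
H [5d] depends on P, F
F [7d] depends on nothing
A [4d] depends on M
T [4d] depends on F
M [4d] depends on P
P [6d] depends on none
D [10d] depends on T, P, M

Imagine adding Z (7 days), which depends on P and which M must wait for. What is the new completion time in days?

Originally the workflow takes 21 days.
With Z inserted, M now waits for max(P, Z).
New critical path: P→Z→M→D = 6+7+4+10 = 27 ⇒ 27 days.

27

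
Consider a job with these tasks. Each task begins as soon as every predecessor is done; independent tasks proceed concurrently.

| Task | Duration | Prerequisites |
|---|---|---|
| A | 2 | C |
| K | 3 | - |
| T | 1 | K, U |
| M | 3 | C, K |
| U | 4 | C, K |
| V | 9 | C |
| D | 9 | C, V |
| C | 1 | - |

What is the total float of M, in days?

Critical path: C→V→D = 1+9+9 = 19, so the finish is 19 days.
Longest path through M: 6 days (earliest finish 6, latest finish 19).
So M can slip 19 − 6 = 13 days.

13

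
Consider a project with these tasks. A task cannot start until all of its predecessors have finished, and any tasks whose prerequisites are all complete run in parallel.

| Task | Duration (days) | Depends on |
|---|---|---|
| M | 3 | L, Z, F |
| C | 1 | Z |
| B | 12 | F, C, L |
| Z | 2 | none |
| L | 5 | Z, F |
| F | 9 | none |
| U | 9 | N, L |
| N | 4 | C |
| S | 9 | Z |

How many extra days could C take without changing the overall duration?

The longest chain is F→L→B = 9+5+12 = 26; overall finish 26 days.
Longest path through C: 16 days (earliest finish 3, latest finish 13).
Slack of C = 12 − 2 = 10 days.

10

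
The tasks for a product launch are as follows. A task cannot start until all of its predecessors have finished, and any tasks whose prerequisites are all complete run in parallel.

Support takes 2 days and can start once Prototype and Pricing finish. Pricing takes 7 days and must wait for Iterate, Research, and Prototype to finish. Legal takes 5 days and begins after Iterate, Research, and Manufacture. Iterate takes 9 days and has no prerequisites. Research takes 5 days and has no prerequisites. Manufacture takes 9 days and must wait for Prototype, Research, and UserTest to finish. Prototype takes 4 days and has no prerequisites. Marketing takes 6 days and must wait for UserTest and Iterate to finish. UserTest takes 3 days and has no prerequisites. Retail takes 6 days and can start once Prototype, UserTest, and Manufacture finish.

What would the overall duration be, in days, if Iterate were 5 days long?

Critical path before the change: Research→Manufacture→Retail = 5+9+6 = 20 giving 20 days.
Iterate has 2 days of float (longest path through it is 18).
That remains the longest chain; total 20 days.

20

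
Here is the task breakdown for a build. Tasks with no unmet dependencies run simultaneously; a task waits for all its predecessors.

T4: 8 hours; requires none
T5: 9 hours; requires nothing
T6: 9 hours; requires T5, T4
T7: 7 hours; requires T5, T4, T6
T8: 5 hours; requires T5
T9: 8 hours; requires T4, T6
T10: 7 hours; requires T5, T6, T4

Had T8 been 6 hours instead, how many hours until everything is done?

Critical path before the change: T5→T6→T9 = 9+9+8 = 26 giving 26 hours.
T8 is off the critical path — its longest chain is 14 hours, giving 12 of slack.
No other chain overtakes it, so the finish is 26 hours.

26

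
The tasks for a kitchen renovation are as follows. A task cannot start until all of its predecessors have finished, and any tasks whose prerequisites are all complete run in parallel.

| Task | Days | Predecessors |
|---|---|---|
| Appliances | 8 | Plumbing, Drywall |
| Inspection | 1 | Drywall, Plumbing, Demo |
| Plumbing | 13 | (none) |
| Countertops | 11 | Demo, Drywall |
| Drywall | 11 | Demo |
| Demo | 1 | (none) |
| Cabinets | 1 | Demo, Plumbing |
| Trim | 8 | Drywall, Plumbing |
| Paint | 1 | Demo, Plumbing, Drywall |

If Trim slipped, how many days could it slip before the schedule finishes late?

Critical path: Demo→Drywall→Countertops = 1+11+11 = 23, so the finish is 23 days.
Trim finishes as early as 21 and must finish by 23.
Slack of Trim = 15 − 13 = 2 days.

2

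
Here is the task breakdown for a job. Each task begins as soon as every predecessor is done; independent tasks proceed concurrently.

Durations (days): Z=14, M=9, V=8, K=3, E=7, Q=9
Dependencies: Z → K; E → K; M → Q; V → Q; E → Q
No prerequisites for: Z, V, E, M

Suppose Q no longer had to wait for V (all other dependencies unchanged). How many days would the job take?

18

Original critical path: M→Q = 9+9 = 18 ⇒ 18 days.
Dropping V→Q doesn't change Q's earliest start (9); another predecessor still binds.
New critical path: M→Q = 9+9 = 18 ⇒ 18 days.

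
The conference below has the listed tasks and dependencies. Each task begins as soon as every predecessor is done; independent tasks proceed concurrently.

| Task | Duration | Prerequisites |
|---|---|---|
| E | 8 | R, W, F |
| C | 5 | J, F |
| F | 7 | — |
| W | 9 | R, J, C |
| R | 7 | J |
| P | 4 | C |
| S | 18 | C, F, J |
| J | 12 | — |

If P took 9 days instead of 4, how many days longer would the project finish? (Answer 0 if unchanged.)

0

As given, the longest chain is J→R→W→E = 12+7+9+8 = 36, so the finish is 36 days.
P has 15 days of float (longest path through it is 21).
No other chain overtakes it, so the finish is 36 days.
Change in finish: 36 − 36 = +0 days.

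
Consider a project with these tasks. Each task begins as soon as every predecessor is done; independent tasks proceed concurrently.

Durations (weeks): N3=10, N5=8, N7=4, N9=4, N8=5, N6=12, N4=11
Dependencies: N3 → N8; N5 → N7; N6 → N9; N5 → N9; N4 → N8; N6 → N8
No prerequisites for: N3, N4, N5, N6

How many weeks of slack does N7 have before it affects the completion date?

N6→N8 = 12+5 = 17 sets the makespan at 17 weeks.
Longest path through N7: 12 weeks (earliest finish 12, latest finish 17).
So N7 can slip 17 − 12 = 5 weeks.

5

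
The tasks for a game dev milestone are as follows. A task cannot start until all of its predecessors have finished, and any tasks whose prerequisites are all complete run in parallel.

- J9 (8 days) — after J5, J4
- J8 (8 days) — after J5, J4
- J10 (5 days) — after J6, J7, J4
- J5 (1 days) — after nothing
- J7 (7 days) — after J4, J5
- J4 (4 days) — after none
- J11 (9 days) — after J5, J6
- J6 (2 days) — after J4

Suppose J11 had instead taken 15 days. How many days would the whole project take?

21

The binding path is J4→J7→J10 = 4+7+5 = 16; finish at 16 days.
The longest path through J11 is only 15 days, so J11 has float 1.
Now J4→J6→J11 = 4+2+15 = 21 is longest, so the finish becomes 21 days.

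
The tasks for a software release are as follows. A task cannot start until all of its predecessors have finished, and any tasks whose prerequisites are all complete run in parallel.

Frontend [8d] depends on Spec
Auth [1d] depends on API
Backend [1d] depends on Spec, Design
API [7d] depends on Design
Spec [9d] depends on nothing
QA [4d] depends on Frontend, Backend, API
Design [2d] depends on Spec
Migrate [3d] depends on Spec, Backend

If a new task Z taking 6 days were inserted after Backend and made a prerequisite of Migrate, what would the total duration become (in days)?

Originally the software release takes 22 days.
With Z inserted, Migrate now waits for max(Spec, Backend, Z).
New critical path: Spec→Design→API→QA = 9+2+7+4 = 22 ⇒ 22 days.

22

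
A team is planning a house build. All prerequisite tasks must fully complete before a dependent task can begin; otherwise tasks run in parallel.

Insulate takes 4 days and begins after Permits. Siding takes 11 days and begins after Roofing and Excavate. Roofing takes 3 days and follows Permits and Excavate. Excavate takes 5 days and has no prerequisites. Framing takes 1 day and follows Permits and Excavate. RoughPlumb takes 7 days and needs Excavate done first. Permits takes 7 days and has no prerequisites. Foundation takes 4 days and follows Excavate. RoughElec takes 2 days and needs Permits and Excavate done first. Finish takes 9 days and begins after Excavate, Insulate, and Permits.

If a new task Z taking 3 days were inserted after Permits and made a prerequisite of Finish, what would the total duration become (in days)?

21

Originally the job takes 21 days.
With Z inserted, Finish now waits for max(Excavate, Insulate, Permits, Z).
New critical path: Permits→Roofing→Siding = 7+3+11 = 21 ⇒ 21 days.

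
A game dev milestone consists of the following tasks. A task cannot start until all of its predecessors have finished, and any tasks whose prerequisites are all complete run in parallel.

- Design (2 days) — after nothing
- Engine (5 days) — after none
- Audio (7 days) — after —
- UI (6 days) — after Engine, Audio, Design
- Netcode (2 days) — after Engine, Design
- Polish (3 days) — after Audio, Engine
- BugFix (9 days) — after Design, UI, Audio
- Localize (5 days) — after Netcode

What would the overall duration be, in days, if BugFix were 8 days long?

21

Actual critical path: Audio→UI→BugFix = 7+6+9 = 22 ⇒ 22 days.
BugFix lies on that path, so at 8 days the path becomes 21 days.
That remains the longest chain; total 21 days.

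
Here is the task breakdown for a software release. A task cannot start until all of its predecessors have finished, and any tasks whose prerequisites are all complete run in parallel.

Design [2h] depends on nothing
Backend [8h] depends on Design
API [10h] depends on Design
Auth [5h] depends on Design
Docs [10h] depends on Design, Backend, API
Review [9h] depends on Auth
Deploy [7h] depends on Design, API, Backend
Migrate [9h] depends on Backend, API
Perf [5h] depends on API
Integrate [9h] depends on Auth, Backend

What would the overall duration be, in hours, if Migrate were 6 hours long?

22

As given, the longest chain is Design→API→Docs = 2+10+10 = 22, so the finish is 22 hours.
Migrate is off the critical path — its longest chain is 21 hours, giving 1 of slack.
That remains the longest chain; total 22 hours.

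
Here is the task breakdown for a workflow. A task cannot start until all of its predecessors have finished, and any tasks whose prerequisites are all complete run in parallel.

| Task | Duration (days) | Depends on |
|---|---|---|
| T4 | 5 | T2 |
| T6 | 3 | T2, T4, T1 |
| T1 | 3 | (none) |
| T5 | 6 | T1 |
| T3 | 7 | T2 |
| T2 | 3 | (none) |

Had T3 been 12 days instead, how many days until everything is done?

15

The binding path is T2→T4→T6 = 3+5+3 = 11; finish at 11 days.
T3 is off the critical path — its longest chain is 10 days, giving 1 of slack.
The binding chain switches to T2→T3 = 3+12 = 15; finish 15 days.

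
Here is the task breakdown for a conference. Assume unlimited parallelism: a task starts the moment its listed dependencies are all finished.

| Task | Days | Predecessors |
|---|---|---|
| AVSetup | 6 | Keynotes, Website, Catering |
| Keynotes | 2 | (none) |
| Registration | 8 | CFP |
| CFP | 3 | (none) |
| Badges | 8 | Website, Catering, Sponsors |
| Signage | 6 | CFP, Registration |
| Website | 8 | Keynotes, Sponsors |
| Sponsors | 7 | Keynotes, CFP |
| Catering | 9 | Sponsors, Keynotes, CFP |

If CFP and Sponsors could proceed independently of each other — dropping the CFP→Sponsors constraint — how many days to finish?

26

With the dependency in place, CFP→Sponsors→Catering→Badges = 3+7+9+8 = 27 sets the finish at 27 days.
Without CFP→Sponsors, Sponsors's earliest start moves from 3 to 2.
New critical path: Keynotes→Sponsors→Catering→Badges = 2+7+9+8 = 26 ⇒ 26 days.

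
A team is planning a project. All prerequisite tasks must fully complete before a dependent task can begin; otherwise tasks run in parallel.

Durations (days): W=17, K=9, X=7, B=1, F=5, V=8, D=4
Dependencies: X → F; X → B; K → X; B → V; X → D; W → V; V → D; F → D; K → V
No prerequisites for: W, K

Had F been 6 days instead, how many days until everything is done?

29

Critical path before the change: W→V→D = 17+8+4 = 29 giving 29 days.
F has 4 days of float (longest path through it is 25).
No other chain overtakes it, so the finish is 29 days.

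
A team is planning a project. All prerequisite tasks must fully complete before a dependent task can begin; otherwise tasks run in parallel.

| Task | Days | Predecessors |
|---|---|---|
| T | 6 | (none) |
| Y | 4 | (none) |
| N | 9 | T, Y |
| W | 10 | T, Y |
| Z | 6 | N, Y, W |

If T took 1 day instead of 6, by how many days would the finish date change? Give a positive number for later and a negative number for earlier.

-2

As given, the longest chain is T→W→Z = 6+10+6 = 22, so the finish is 22 days.
Since T is critical, the -5 change carries straight to that chain (now 17 days).
Now Y→W→Z = 4+10+6 = 20 is longest, so the finish becomes 20 days.
Change in finish: 20 − 22 = -2 days.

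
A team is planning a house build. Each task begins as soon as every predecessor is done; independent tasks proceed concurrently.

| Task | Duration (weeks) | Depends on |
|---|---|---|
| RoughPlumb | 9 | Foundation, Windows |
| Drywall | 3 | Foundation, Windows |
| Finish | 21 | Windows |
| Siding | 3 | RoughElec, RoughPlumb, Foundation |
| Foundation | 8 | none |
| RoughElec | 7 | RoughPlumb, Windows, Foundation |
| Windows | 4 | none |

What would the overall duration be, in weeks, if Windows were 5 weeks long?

27

Critical path before the change: Foundation→RoughPlumb→RoughElec→Siding = 8+9+7+3 = 27 giving 27 weeks.
The longest path through Windows is only 25 weeks, so Windows has float 2.
The critical path is still Foundation→RoughPlumb→RoughElec→Siding; finish is now 27 weeks.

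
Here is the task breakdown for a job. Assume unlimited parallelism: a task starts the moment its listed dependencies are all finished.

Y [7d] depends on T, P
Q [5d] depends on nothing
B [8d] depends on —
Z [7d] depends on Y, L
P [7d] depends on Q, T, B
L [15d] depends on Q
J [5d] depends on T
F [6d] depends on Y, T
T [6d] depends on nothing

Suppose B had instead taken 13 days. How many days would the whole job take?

34

Actual critical path: B→P→Y→Z = 8+7+7+7 = 29 ⇒ 29 days.
B is on the critical path; changing it to 13 makes that path 34 days.
That remains the longest chain; total 34 days.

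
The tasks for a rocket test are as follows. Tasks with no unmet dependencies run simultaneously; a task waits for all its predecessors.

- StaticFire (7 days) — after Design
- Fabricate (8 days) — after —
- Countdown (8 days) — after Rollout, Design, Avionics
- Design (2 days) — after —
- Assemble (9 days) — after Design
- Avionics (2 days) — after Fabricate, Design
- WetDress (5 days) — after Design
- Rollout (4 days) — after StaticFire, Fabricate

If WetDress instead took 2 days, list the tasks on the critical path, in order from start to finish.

The binding path is Design→StaticFire→Rollout→Countdown = 2+7+4+8 = 21; finish at 21 days.
WetDress is off the critical path — its longest chain is 7 days, giving 14 of slack.
No other chain overtakes it, so the finish is 21 days.

Design, StaticFire, Rollout, Countdown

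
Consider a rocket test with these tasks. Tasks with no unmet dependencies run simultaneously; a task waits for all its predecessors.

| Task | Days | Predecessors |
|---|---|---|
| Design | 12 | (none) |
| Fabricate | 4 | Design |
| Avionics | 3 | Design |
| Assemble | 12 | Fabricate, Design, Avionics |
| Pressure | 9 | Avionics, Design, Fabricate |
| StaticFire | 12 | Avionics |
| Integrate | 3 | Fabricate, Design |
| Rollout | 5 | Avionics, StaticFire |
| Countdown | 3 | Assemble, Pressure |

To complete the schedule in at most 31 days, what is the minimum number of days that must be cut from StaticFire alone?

1

Current finish: 32 days; target: 31.
StaticFire is on every critical path, so each day cut from StaticFire cuts the finish by one (this holds down to a finish of 31).
Need 32 − 31 = 1 day off StaticFire → StaticFire becomes 11 days, finish becomes 31.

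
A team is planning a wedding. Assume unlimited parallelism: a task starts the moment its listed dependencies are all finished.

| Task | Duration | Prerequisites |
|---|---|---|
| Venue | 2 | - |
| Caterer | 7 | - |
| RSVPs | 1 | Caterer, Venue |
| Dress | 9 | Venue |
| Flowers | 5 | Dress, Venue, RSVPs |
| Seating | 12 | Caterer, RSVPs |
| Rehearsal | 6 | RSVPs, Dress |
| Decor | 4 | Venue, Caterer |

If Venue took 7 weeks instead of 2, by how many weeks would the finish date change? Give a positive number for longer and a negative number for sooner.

2

Critical path before the change: Caterer→RSVPs→Seating = 7+1+12 = 20 giving 20 weeks.
Venue is off the critical path — its longest chain is 17 weeks, giving 3 of slack.
The binding chain switches to Venue→Dress→Rehearsal = 7+9+6 = 22; finish 22 weeks.
Change in finish: 22 − 20 = +2 weeks.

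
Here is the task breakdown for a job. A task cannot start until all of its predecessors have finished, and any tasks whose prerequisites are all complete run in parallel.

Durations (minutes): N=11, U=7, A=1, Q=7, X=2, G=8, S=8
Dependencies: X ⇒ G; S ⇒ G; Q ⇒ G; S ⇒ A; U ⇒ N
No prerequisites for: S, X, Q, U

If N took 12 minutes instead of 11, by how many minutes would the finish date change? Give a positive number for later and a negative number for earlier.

1

The binding path is U→N = 7+11 = 18; finish at 18 minutes.
N is on the critical path; changing it to 12 makes that path 19 minutes.
That remains the longest chain; total 19 minutes.
Change in finish: 19 − 18 = +1 minutes.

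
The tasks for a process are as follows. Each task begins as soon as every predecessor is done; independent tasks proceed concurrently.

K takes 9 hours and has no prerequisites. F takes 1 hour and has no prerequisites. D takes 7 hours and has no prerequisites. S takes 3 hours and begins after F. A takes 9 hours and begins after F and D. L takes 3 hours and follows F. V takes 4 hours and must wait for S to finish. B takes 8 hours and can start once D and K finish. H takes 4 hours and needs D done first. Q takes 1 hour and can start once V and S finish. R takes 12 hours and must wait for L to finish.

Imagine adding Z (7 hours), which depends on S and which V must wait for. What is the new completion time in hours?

17

Originally the process takes 17 hours.
With Z inserted, V now waits for max(S, Z).
New critical path: K→B = 9+8 = 17 ⇒ 17 hours.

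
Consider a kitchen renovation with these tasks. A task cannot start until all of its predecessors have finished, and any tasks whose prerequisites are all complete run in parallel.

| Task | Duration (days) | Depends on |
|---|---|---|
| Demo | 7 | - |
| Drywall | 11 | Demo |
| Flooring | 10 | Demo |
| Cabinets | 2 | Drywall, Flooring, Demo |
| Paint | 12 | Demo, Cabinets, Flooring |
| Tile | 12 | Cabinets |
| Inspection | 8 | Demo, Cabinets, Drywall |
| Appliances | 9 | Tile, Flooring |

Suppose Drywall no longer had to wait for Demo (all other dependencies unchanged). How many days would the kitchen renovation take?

With the dependency in place, Demo→Drywall→Cabinets→Tile→Appliances = 7+11+2+12+9 = 41 sets the finish at 41 days.
Without Demo→Drywall, Drywall's earliest start moves from 7 to 0.
The longest chain is now Demo→Flooring→Cabinets→Tile→Appliances = 7+10+2+12+9 = 40, so the kitchen renovation takes 40 days.

40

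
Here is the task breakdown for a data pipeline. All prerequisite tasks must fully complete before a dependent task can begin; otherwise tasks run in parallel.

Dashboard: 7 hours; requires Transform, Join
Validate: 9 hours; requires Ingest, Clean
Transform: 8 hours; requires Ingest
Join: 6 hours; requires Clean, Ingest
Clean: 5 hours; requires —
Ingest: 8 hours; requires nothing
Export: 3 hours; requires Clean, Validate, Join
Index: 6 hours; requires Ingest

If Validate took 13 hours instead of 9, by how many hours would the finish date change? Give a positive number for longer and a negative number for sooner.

Baseline: Ingest→Transform→Dashboard = 8+8+7 = 23 → 23 hours.
Validate is off the critical path — its longest chain is 20 hours, giving 3 of slack.
New critical path: Ingest→Validate→Export = 8+13+3 = 24 ⇒ 24 hours.
Change in finish: 24 − 23 = +1 hours.

1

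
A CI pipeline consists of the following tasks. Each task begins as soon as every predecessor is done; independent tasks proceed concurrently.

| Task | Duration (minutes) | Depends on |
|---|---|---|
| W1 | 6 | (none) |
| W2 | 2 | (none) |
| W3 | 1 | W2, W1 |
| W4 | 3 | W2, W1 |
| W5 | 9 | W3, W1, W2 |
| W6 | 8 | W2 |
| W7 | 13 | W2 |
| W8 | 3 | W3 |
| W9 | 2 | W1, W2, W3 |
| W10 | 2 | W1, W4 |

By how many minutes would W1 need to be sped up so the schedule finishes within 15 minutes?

1

Current finish: 16 minutes; target: 15.
W1 is on every critical path, so each minute cut from W1 cuts the finish by one (this holds down to a finish of 15).
Need 16 − 15 = 1 minute off W1 → W1 becomes 5 minutes, finish becomes 15.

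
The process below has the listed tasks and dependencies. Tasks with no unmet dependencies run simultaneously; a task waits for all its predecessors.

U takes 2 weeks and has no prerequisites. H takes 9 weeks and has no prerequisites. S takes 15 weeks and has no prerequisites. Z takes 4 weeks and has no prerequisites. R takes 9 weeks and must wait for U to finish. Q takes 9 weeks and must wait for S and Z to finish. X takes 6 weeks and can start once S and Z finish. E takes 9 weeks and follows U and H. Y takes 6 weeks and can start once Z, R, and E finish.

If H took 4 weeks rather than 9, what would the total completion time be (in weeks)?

24

Baseline: H→E→Y = 9+9+6 = 24 → 24 weeks.
H lies on that path, so at 4 weeks the path becomes 19 weeks.
Now S→Q = 15+9 = 24 is longest, so the finish becomes 24 weeks.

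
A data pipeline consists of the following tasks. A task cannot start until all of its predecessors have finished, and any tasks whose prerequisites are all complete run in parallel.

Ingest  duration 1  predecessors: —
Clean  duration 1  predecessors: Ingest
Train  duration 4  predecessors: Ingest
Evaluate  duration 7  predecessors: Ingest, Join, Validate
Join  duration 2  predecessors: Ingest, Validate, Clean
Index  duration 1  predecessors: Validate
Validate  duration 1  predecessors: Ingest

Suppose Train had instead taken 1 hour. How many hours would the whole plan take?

11

Critical path before the change: Ingest→Clean→Join→Evaluate = 1+1+2+7 = 11 giving 11 hours.
Train is off the critical path — its longest chain is 5 hours, giving 6 of slack.
That remains the longest chain; total 11 hours.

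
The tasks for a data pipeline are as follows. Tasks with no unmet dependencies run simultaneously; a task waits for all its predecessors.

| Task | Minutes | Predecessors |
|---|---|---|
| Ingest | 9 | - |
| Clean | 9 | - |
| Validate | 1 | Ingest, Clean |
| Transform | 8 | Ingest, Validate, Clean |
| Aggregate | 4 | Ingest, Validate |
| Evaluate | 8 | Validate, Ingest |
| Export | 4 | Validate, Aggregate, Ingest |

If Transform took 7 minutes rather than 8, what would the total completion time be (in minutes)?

Actual critical path: Ingest→Validate→Transform = 9+1+8 = 18 ⇒ 18 minutes.
Since Transform is critical, the -1 change carries straight to that chain (now 17 minutes).
Now Ingest→Validate→Aggregate→Export = 9+1+4+4 = 18 is longest, so the finish becomes 18 minutes.

18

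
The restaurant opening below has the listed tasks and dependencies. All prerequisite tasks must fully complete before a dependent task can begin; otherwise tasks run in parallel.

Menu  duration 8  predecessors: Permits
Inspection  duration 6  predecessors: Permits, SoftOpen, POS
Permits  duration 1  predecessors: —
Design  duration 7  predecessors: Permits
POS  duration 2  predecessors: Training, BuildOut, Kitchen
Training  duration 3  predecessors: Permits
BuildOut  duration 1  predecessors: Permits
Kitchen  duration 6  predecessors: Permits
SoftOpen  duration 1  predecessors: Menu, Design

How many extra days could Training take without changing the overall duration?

The longest chain is Permits→Menu→SoftOpen→Inspection = 1+8+1+6 = 16; overall finish 16 days.
Training finishes as early as 4 and must finish by 8.
Float = 16 − 12 = 4.

4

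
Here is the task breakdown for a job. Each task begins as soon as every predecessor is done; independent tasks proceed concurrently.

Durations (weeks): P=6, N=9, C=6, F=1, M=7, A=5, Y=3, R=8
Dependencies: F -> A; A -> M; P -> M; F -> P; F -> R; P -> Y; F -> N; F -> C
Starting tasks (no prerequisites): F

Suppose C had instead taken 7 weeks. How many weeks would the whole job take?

The binding path is F→P→M = 1+6+7 = 14; finish at 14 weeks.
The longest path through C is only 7 weeks, so C has float 7.
The critical path is still F→P→M; finish is now 14 weeks.

14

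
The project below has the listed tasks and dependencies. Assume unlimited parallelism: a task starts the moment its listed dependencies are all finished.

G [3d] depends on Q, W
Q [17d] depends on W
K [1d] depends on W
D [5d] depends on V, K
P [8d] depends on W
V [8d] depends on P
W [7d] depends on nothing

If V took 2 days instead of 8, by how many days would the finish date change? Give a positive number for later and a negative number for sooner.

The binding path is W→P→V→D = 7+8+8+5 = 28; finish at 28 days.
V lies on that path, so at 2 days the path becomes 22 days.
The binding chain switches to W→Q→G = 7+17+3 = 27; finish 27 days.
Change in finish: 27 − 28 = -1 days.

-1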